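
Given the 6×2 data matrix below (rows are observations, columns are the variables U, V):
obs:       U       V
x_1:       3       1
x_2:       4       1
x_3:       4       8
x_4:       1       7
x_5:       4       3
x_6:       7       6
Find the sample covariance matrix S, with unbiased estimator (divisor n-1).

Step 1 — column means:
  mean(U) = (3 + 4 + 4 + 1 + 4 + 7) / 6 = 23/6 = 3.8333
  mean(V) = (1 + 1 + 8 + 7 + 3 + 6) / 6 = 26/6 = 4.3333

Step 2 — sample covariance S[i,j] = (1/(n-1)) · Σ_k (x_{k,i} - mean_i) · (x_{k,j} - mean_j), with n-1 = 5.
  S[U,U] = ((-0.8333)·(-0.8333) + (0.1667)·(0.1667) + (0.1667)·(0.1667) + (-2.8333)·(-2.8333) + (0.1667)·(0.1667) + (3.1667)·(3.1667)) / 5 = 18.8333/5 = 3.7667
  S[U,V] = ((-0.8333)·(-3.3333) + (0.1667)·(-3.3333) + (0.1667)·(3.6667) + (-2.8333)·(2.6667) + (0.1667)·(-1.3333) + (3.1667)·(1.6667)) / 5 = 0.3333/5 = 0.0667
  S[V,V] = ((-3.3333)·(-3.3333) + (-3.3333)·(-3.3333) + (3.6667)·(3.6667) + (2.6667)·(2.6667) + (-1.3333)·(-1.3333) + (1.6667)·(1.6667)) / 5 = 47.3333/5 = 9.4667

S is symmetric (S[j,i] = S[i,j]). Assembling:

S = [[3.7667, 0.0667],
 [0.0667, 9.4667]]


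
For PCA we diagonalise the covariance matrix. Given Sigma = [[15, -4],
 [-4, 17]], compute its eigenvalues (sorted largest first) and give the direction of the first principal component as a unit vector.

Step 1 — characteristic polynomial of 2×2 Sigma:
  det(Sigma - λI) = λ² - trace · λ + det = 0.
  trace = 15 + 17 = 32, det = 15·17 - (-4)² = 239.
Step 2 — discriminant:
  Δ = trace² - 4·det = 1024 - 956 = 68.
Step 3 — eigenvalues:
  λ = (trace ± √Δ)/2 = (32 ± 8.2462)/2,
  λ_1 = 20.1231,  λ_2 = 11.8769.

Step 4 — unit eigenvector for λ_1: solve (Sigma - λ_1 I)v = 0. First row:
  (15 - 20.1231)·v_x + (-4)·v_y = 0, i.e. (-5.1231)·v_x + (-4)·v_y = 0,
  so v ∝ (b, λ_1 - a) = (-4, 5.1231); multiply by -1 so the first entry is positive: u = (4, -5.1231).
  ||u|| = √((4)² + (-5.1231)²) = √(42.2462) ≈ 6.4997,
  v_1 = u/||u|| ≈ (0.6154, -0.7882) (||v_1|| = 1).

λ_1 = 20.1231,  λ_2 = 11.8769;  v_1 ≈ (0.6154, -0.7882)


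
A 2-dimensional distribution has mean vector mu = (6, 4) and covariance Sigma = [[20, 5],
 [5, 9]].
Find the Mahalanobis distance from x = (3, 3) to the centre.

Step 1 — centre the observation: (x - mu) = (-3, -1).

Step 2 — invert Sigma. det(Sigma) = 20·9 - (5)² = 155.
  Sigma^{-1} = (1/det) · [[d, -b], [-b, a]] = [[0.0581, -0.0323],
 [-0.0323, 0.129]].

Step 3 — form the quadratic (x - mu)^T · Sigma^{-1} · (x - mu):
  Sigma^{-1} · (x - mu) = (-0.1419, -0.0323).
  (x - mu)^T · [Sigma^{-1} · (x - mu)] = (-3)·(-0.1419) + (-1)·(-0.0323) = 0.4581.

Step 4 — take square root: d = √(0.4581) ≈ 0.6768.

d(x, mu) = √(0.4581) ≈ 0.6768


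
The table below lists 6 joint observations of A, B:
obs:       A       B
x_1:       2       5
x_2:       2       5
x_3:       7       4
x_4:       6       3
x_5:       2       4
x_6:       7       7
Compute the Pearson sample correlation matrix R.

Step 1 — column means:
  mean(A) = (2 + 2 + 7 + 6 + 2 + 7) / 6 = 26/6 = 4.3333
  mean(B) = (5 + 5 + 4 + 3 + 4 + 7) / 6 = 28/6 = 4.6667

Step 2 — sample variances and covariances s[i,j] = (1/(n-1)) · Σ_k (x_{k,i} - mean_i) · (x_{k,j} - mean_j), with n-1 = 5:
  s[A,A] = ((-2.3333)·(-2.3333) + (-2.3333)·(-2.3333) + (2.6667)·(2.6667) + (1.6667)·(1.6667) + (-2.3333)·(-2.3333) + (2.6667)·(2.6667)) / 5 = 33.3333/5 = 6.6667
  s[A,B] = ((-2.3333)·(0.3333) + (-2.3333)·(0.3333) + (2.6667)·(-0.6667) + (1.6667)·(-1.6667) + (-2.3333)·(-0.6667) + (2.6667)·(2.3333)) / 5 = 1.6667/5 = 0.3333
  s[B,B] = ((0.3333)·(0.3333) + (0.3333)·(0.3333) + (-0.6667)·(-0.6667) + (-1.6667)·(-1.6667) + (-0.6667)·(-0.6667) + (2.3333)·(2.3333)) / 5 = 9.3333/5 = 1.8667
  Sample standard deviations s_i = √(s[i,i]):
  s(A) = √(6.6667) = 2.582
  s(B) = √(1.8667) = 1.3663

Step 3 — r_{ij} = s_{ij} / (s_i · s_j):
  r[A,A] = 1 (diagonal).
  r[A,B] = 0.3333 / (2.582 · 1.3663) = 0.3333 / 3.5277 = 0.0945
  r[B,B] = 1 (diagonal).

R is symmetric with unit diagonal. Assembling:

R = [[1, 0.0945],
 [0.0945, 1]]


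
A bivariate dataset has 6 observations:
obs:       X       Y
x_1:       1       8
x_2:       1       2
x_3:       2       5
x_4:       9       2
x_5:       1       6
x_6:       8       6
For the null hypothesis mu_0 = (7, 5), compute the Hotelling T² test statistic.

Step 1 — sample mean vector:
  mean(X) = (1 + 1 + 2 + 9 + 1 + 8) / 6 = 22/6 = 3.6667
  mean(Y) = (8 + 2 + 5 + 2 + 6 + 6) / 6 = 29/6 = 4.8333
  x̄ = (3.6667, 4.8333),  deviation x̄ - mu_0 = (3.6667, 4.8333) - (7, 5) = (-3.3333, -0.1667).

Step 2 — sample covariance matrix, S[i,j] = (1/(n-1)) · Σ_k (x_{k,i} - mean_i) · (x_{k,j} - mean_j), divisor n-1 = 5:
  S[X,X] = ((-2.6667)·(-2.6667) + (-2.6667)·(-2.6667) + (-1.6667)·(-1.6667) + (5.3333)·(5.3333) + (-2.6667)·(-2.6667) + (4.3333)·(4.3333)) / 5 = 71.3333/5 = 14.2667
  S[X,Y] = ((-2.6667)·(3.1667) + (-2.6667)·(-2.8333) + (-1.6667)·(0.1667) + (5.3333)·(-2.8333) + (-2.6667)·(1.1667) + (4.3333)·(1.1667)) / 5 = -14.3333/5 = -2.8667
  S[Y,Y] = ((3.1667)·(3.1667) + (-2.8333)·(-2.8333) + (0.1667)·(0.1667) + (-2.8333)·(-2.8333) + (1.1667)·(1.1667) + (1.1667)·(1.1667)) / 5 = 28.8333/5 = 5.7667
  S = [[14.2667, -2.8667],
 [-2.8667, 5.7667]].

Step 3 — invert S. det(S) = 14.2667·5.7667 - (-2.8667)² = 74.0533.
  S^{-1} = (1/det) · [[d, -b], [-b, a]] = [[0.0779, 0.0387],
 [0.0387, 0.1927]].

Step 4 — quadratic form (x̄ - mu_0)^T · S^{-1} · (x̄ - mu_0):
  S^{-1} · (x̄ - mu_0) = (-0.266, -0.1611),
  (x̄ - mu_0)^T · [...] = (-3.3333)·(-0.266) + (-0.1667)·(-0.1611) = 0.9136.

Step 5 — scale by n: T² = 6 · 0.9136 = 5.4816.

T² ≈ 5.4816


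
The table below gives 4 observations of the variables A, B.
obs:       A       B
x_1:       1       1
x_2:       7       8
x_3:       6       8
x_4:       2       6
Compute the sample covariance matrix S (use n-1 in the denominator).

Step 1 — column means:
  mean(A) = (1 + 7 + 6 + 2) / 4 = 16/4 = 4
  mean(B) = (1 + 8 + 8 + 6) / 4 = 23/4 = 5.75

Step 2 — sample covariance S[i,j] = (1/(n-1)) · Σ_k (x_{k,i} - mean_i) · (x_{k,j} - mean_j), with n-1 = 3.
  S[A,A] = ((-3)·(-3) + (3)·(3) + (2)·(2) + (-2)·(-2)) / 3 = 26/3 = 8.6667
  S[A,B] = ((-3)·(-4.75) + (3)·(2.25) + (2)·(2.25) + (-2)·(0.25)) / 3 = 25/3 = 8.3333
  S[B,B] = ((-4.75)·(-4.75) + (2.25)·(2.25) + (2.25)·(2.25) + (0.25)·(0.25)) / 3 = 32.75/3 = 10.9167

S is symmetric (S[j,i] = S[i,j]). Assembling:

S = [[8.6667, 8.3333],
 [8.3333, 10.9167]]


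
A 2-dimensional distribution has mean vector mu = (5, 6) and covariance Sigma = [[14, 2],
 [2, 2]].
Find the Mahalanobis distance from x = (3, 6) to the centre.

Step 1 — centre the observation: (x - mu) = (-2, 0).

Step 2 — invert Sigma. det(Sigma) = 14·2 - (2)² = 24.
  Sigma^{-1} = (1/det) · [[d, -b], [-b, a]] = [[0.0833, -0.0833],
 [-0.0833, 0.5833]].

Step 3 — form the quadratic (x - mu)^T · Sigma^{-1} · (x - mu):
  Sigma^{-1} · (x - mu) = (-0.1667, 0.1667).
  (x - mu)^T · [Sigma^{-1} · (x - mu)] = (-2)·(-0.1667) + (0)·(0.1667) = 0.3333.

Step 4 — take square root: d = √(0.3333) ≈ 0.5774.

d(x, mu) = √(0.3333) ≈ 0.5774


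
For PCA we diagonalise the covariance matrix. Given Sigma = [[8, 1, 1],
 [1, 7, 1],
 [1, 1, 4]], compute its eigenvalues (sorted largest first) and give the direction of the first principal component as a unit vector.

Step 1 — characteristic polynomial p(λ) = det(λI - Sigma) = λ³ - tr·λ² + c_1·λ - det, where tr = trace, c_1 = sum of the principal 2×2 minors, det = det(Sigma):
  tr = 8 + 7 + 4 = 19,
  c_1 = (8·7 - (1)²) + (8·4 - (1)²) + (7·4 - (1)²) = 55 + 31 + 27 = 113,
  det = 8·(7·4 - (1)²) - (1)·((1)·4 - (1)·(1)) + (1)·((1)·(1) - 7·(1)) = 8·(27) - (1)·(3) + (1)·(-6) = 207.
  So p(λ) = λ³ - 19λ² + 113λ - 207.
Step 2 — look for an integer root (rational root theorem: any rational root is an integer divisor of 207). Testing λ = 9:
  p(9) = 729 - 1539 + 1017 - 207 = 0  ✓
  Dividing out (λ - 9): p(λ) = (λ - 9)(λ² - 10λ + 23).
Step 3 — remaining eigenvalues from the quadratic λ² - 10λ + 23 = 0:
  Δ = 10² - 4·23 = 100 - 92 = 8,  λ = (10 ± √8)/2 = (10 ± 2.8284)/2 ≈ 6.4142 or 3.5858.
  Sorted: λ_1 = 9,  λ_2 = 6.4142,  λ_3 = 3.5858  (check: sum = 19 = tr ✓).

Step 4 — unit eigenvector for λ_1 = 9: v spans the null space of (Sigma - λ_1 I), whose rows are
  r_1 = (-1, 1, 1),  r_2 = (1, -2, 1),  r_3 = (1, 1, -5).
  v is orthogonal to every row, so take v ∝ r_1 × r_2 = ((1)·(1) - (1)·(-2), (1)·(1) - (-1)·(1), (-1)·(-2) - (1)·(1)) = (3, 2, 1).
  Let u = (3, 2, 1).
  ||u|| = √((3)² + (2)² + (1)²) = √(14) ≈ 3.7417,  v_1 = u/||u|| ≈ (0.8018, 0.5345, 0.2673) (||v_1|| = 1).

λ_1 = 9,  λ_2 = 6.4142,  λ_3 = 3.5858;  v_1 ≈ (0.8018, 0.5345, 0.2673)


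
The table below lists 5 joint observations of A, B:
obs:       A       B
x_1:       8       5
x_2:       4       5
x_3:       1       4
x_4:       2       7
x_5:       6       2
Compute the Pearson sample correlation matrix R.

Step 1 — column means:
  mean(A) = (8 + 4 + 1 + 2 + 6) / 5 = 21/5 = 4.2
  mean(B) = (5 + 5 + 4 + 7 + 2) / 5 = 23/5 = 4.6

Step 2 — sample variances and covariances s[i,j] = (1/(n-1)) · Σ_k (x_{k,i} - mean_i) · (x_{k,j} - mean_j), with n-1 = 4:
  s[A,A] = ((3.8)·(3.8) + (-0.2)·(-0.2) + (-3.2)·(-3.2) + (-2.2)·(-2.2) + (1.8)·(1.8)) / 4 = 32.8/4 = 8.2
  s[A,B] = ((3.8)·(0.4) + (-0.2)·(0.4) + (-3.2)·(-0.6) + (-2.2)·(2.4) + (1.8)·(-2.6)) / 4 = -6.6/4 = -1.65
  s[B,B] = ((0.4)·(0.4) + (0.4)·(0.4) + (-0.6)·(-0.6) + (2.4)·(2.4) + (-2.6)·(-2.6)) / 4 = 13.2/4 = 3.3
  Sample standard deviations s_i = √(s[i,i]):
  s(A) = √(8.2) = 2.8636
  s(B) = √(3.3) = 1.8166

Step 3 — r_{ij} = s_{ij} / (s_i · s_j):
  r[A,A] = 1 (diagonal).
  r[A,B] = -1.65 / (2.8636 · 1.8166) = -1.65 / 5.2019 = -0.3172
  r[B,B] = 1 (diagonal).

R is symmetric with unit diagonal. Assembling:

R = [[1, -0.3172],
 [-0.3172, 1]]


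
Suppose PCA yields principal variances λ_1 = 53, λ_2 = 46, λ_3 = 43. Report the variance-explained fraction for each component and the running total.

Step 1 — total variance = trace(Sigma) = Σ λ_i = 53 + 46 + 43 = 142.

Step 2 — fraction explained by component i = λ_i / Σ λ:
  PC1: 53/142 = 0.3732
  PC2: 46/142 = 0.3239
  PC3: 43/142 = 0.3028

Step 3 — cumulative fraction after k components = (λ_1 + ... + λ_k) / Σ λ:
  k = 1: 53/142 = 0.3732
  k = 2: (53 + 46)/142 = 99/142 = 0.6972
  k = 3: (53 + 46 + 43)/142 = 142/142 = 1

Summary (fraction, with percent):

explained: PC1 0.3732 (37.32%), PC2 0.3239 (32.39%), PC3 0.3028 (30.28%);  cumulative: 0.3732, 0.6972, 1


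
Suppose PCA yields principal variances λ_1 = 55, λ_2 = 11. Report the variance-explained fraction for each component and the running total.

Step 1 — total variance = trace(Sigma) = Σ λ_i = 55 + 11 = 66.

Step 2 — fraction explained by component i = λ_i / Σ λ:
  PC1: 55/66 = 0.8333
  PC2: 11/66 = 0.1667

Step 3 — cumulative fraction after k components = (λ_1 + ... + λ_k) / Σ λ:
  k = 1: 55/66 = 0.8333
  k = 2: (55 + 11)/66 = 66/66 = 1

Summary (fraction, with percent):

explained: PC1 0.8333 (83.33%), PC2 0.1667 (16.67%);  cumulative: 0.8333, 1


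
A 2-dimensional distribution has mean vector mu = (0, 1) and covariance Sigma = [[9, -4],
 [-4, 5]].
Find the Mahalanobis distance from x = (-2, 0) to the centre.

Step 1 — centre the observation: (x - mu) = (-2, -1).

Step 2 — invert Sigma. det(Sigma) = 9·5 - (-4)² = 29.
  Sigma^{-1} = (1/det) · [[d, -b], [-b, a]] = [[0.1724, 0.1379],
 [0.1379, 0.3103]].

Step 3 — form the quadratic (x - mu)^T · Sigma^{-1} · (x - mu):
  Sigma^{-1} · (x - mu) = (-0.4828, -0.5862).
  (x - mu)^T · [Sigma^{-1} · (x - mu)] = (-2)·(-0.4828) + (-1)·(-0.5862) = 1.5517.

Step 4 — take square root: d = √(1.5517) ≈ 1.2457.

d(x, mu) = √(1.5517) ≈ 1.2457


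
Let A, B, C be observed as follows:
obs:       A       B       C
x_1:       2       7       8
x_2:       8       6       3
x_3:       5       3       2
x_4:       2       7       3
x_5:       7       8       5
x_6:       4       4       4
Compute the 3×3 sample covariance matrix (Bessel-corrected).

Step 1 — column means:
  mean(A) = (2 + 8 + 5 + 2 + 7 + 4) / 6 = 28/6 = 4.6667
  mean(B) = (7 + 6 + 3 + 7 + 8 + 4) / 6 = 35/6 = 5.8333
  mean(C) = (8 + 3 + 2 + 3 + 5 + 4) / 6 = 25/6 = 4.1667

Step 2 — sample covariance S[i,j] = (1/(n-1)) · Σ_k (x_{k,i} - mean_i) · (x_{k,j} - mean_j), with n-1 = 5.
  S[A,A] = ((-2.6667)·(-2.6667) + (3.3333)·(3.3333) + (0.3333)·(0.3333) + (-2.6667)·(-2.6667) + (2.3333)·(2.3333) + (-0.6667)·(-0.6667)) / 5 = 31.3333/5 = 6.2667
  S[A,B] = ((-2.6667)·(1.1667) + (3.3333)·(0.1667) + (0.3333)·(-2.8333) + (-2.6667)·(1.1667) + (2.3333)·(2.1667) + (-0.6667)·(-1.8333)) / 5 = -0.3333/5 = -0.0667
  S[A,C] = ((-2.6667)·(3.8333) + (3.3333)·(-1.1667) + (0.3333)·(-2.1667) + (-2.6667)·(-1.1667) + (2.3333)·(0.8333) + (-0.6667)·(-0.1667)) / 5 = -9.6667/5 = -1.9333
  S[B,B] = ((1.1667)·(1.1667) + (0.1667)·(0.1667) + (-2.8333)·(-2.8333) + (1.1667)·(1.1667) + (2.1667)·(2.1667) + (-1.8333)·(-1.8333)) / 5 = 18.8333/5 = 3.7667
  S[B,C] = ((1.1667)·(3.8333) + (0.1667)·(-1.1667) + (-2.8333)·(-2.1667) + (1.1667)·(-1.1667) + (2.1667)·(0.8333) + (-1.8333)·(-0.1667)) / 5 = 11.1667/5 = 2.2333
  S[C,C] = ((3.8333)·(3.8333) + (-1.1667)·(-1.1667) + (-2.1667)·(-2.1667) + (-1.1667)·(-1.1667) + (0.8333)·(0.8333) + (-0.1667)·(-0.1667)) / 5 = 22.8333/5 = 4.5667

S is symmetric (S[j,i] = S[i,j]). Assembling:

S = [[6.2667, -0.0667, -1.9333],
 [-0.0667, 3.7667, 2.2333],
 [-1.9333, 2.2333, 4.5667]]


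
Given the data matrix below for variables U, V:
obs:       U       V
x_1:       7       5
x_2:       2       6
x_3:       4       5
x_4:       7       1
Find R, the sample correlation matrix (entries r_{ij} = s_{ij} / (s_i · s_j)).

Step 1 — column means:
  mean(U) = (7 + 2 + 4 + 7) / 4 = 20/4 = 5
  mean(V) = (5 + 6 + 5 + 1) / 4 = 17/4 = 4.25

Step 2 — sample variances and covariances s[i,j] = (1/(n-1)) · Σ_k (x_{k,i} - mean_i) · (x_{k,j} - mean_j), with n-1 = 3:
  s[U,U] = ((2)·(2) + (-3)·(-3) + (-1)·(-1) + (2)·(2)) / 3 = 18/3 = 6
  s[U,V] = ((2)·(0.75) + (-3)·(1.75) + (-1)·(0.75) + (2)·(-3.25)) / 3 = -11/3 = -3.6667
  s[V,V] = ((0.75)·(0.75) + (1.75)·(1.75) + (0.75)·(0.75) + (-3.25)·(-3.25)) / 3 = 14.75/3 = 4.9167
  Sample standard deviations s_i = √(s[i,i]):
  s(U) = √(6) = 2.4495
  s(V) = √(4.9167) = 2.2174

Step 3 — r_{ij} = s_{ij} / (s_i · s_j):
  r[U,U] = 1 (diagonal).
  r[U,V] = -3.6667 / (2.4495 · 2.2174) = -3.6667 / 5.4314 = -0.6751
  r[V,V] = 1 (diagonal).

R is symmetric with unit diagonal. Assembling:

R = [[1, -0.6751],
 [-0.6751, 1]]


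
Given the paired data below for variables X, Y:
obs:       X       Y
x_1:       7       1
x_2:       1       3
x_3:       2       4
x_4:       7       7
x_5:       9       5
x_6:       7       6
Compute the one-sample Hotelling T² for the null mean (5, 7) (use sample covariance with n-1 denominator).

Step 1 — sample mean vector:
  mean(X) = (7 + 1 + 2 + 7 + 9 + 7) / 6 = 33/6 = 5.5
  mean(Y) = (1 + 3 + 4 + 7 + 5 + 6) / 6 = 26/6 = 4.3333
  x̄ = (5.5, 4.3333),  deviation x̄ - mu_0 = (5.5, 4.3333) - (5, 7) = (0.5, -2.6667).

Step 2 — sample covariance matrix, S[i,j] = (1/(n-1)) · Σ_k (x_{k,i} - mean_i) · (x_{k,j} - mean_j), divisor n-1 = 5:
  S[X,X] = ((1.5)·(1.5) + (-4.5)·(-4.5) + (-3.5)·(-3.5) + (1.5)·(1.5) + (3.5)·(3.5) + (1.5)·(1.5)) / 5 = 51.5/5 = 10.3
  S[X,Y] = ((1.5)·(-3.3333) + (-4.5)·(-1.3333) + (-3.5)·(-0.3333) + (1.5)·(2.6667) + (3.5)·(0.6667) + (1.5)·(1.6667)) / 5 = 11/5 = 2.2
  S[Y,Y] = ((-3.3333)·(-3.3333) + (-1.3333)·(-1.3333) + (-0.3333)·(-0.3333) + (2.6667)·(2.6667) + (0.6667)·(0.6667) + (1.6667)·(1.6667)) / 5 = 23.3333/5 = 4.6667
  S = [[10.3, 2.2],
 [2.2, 4.6667]].

Step 3 — invert S. det(S) = 10.3·4.6667 - (2.2)² = 43.2267.
  S^{-1} = (1/det) · [[d, -b], [-b, a]] = [[0.108, -0.0509],
 [-0.0509, 0.2383]].

Step 4 — quadratic form (x̄ - mu_0)^T · S^{-1} · (x̄ - mu_0):
  S^{-1} · (x̄ - mu_0) = (0.1897, -0.6609),
  (x̄ - mu_0)^T · [...] = (0.5)·(0.1897) + (-2.6667)·(-0.6609) = 1.8571.

Step 5 — scale by n: T² = 6 · 1.8571 = 11.1428.

T² ≈ 11.1428


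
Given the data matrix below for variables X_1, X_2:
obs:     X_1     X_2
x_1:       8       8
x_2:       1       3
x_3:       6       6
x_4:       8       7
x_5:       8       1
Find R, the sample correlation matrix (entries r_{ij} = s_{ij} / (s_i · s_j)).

Step 1 — column means:
  mean(X_1) = (8 + 1 + 6 + 8 + 8) / 5 = 31/5 = 6.2
  mean(X_2) = (8 + 3 + 6 + 7 + 1) / 5 = 25/5 = 5

Step 2 — sample variances and covariances s[i,j] = (1/(n-1)) · Σ_k (x_{k,i} - mean_i) · (x_{k,j} - mean_j), with n-1 = 4:
  s[X_1,X_1] = ((1.8)·(1.8) + (-5.2)·(-5.2) + (-0.2)·(-0.2) + (1.8)·(1.8) + (1.8)·(1.8)) / 4 = 36.8/4 = 9.2
  s[X_1,X_2] = ((1.8)·(3) + (-5.2)·(-2) + (-0.2)·(1) + (1.8)·(2) + (1.8)·(-4)) / 4 = 12/4 = 3
  s[X_2,X_2] = ((3)·(3) + (-2)·(-2) + (1)·(1) + (2)·(2) + (-4)·(-4)) / 4 = 34/4 = 8.5
  Sample standard deviations s_i = √(s[i,i]):
  s(X_1) = √(9.2) = 3.0332
  s(X_2) = √(8.5) = 2.9155

Step 3 — r_{ij} = s_{ij} / (s_i · s_j):
  r[X_1,X_1] = 1 (diagonal).
  r[X_1,X_2] = 3 / (3.0332 · 2.9155) = 3 / 8.8431 = 0.3392
  r[X_2,X_2] = 1 (diagonal).

R is symmetric with unit diagonal. Assembling:

R = [[1, 0.3392],
 [0.3392, 1]]


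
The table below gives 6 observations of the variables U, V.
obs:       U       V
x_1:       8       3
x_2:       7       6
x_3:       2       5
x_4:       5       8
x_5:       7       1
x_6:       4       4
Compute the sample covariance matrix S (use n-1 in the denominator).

Step 1 — column means:
  mean(U) = (8 + 7 + 2 + 5 + 7 + 4) / 6 = 33/6 = 5.5
  mean(V) = (3 + 6 + 5 + 8 + 1 + 4) / 6 = 27/6 = 4.5

Step 2 — sample covariance S[i,j] = (1/(n-1)) · Σ_k (x_{k,i} - mean_i) · (x_{k,j} - mean_j), with n-1 = 5.
  S[U,U] = ((2.5)·(2.5) + (1.5)·(1.5) + (-3.5)·(-3.5) + (-0.5)·(-0.5) + (1.5)·(1.5) + (-1.5)·(-1.5)) / 5 = 25.5/5 = 5.1
  S[U,V] = ((2.5)·(-1.5) + (1.5)·(1.5) + (-3.5)·(0.5) + (-0.5)·(3.5) + (1.5)·(-3.5) + (-1.5)·(-0.5)) / 5 = -9.5/5 = -1.9
  S[V,V] = ((-1.5)·(-1.5) + (1.5)·(1.5) + (0.5)·(0.5) + (3.5)·(3.5) + (-3.5)·(-3.5) + (-0.5)·(-0.5)) / 5 = 29.5/5 = 5.9

S is symmetric (S[j,i] = S[i,j]). Assembling:

S = [[5.1, -1.9],
 [-1.9, 5.9]]


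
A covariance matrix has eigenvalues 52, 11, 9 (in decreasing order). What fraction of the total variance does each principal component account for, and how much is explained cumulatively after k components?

Step 1 — total variance = trace(Sigma) = Σ λ_i = 52 + 11 + 9 = 72.

Step 2 — fraction explained by component i = λ_i / Σ λ:
  PC1: 52/72 = 0.7222
  PC2: 11/72 = 0.1528
  PC3: 9/72 = 0.125

Step 3 — cumulative fraction after k components = (λ_1 + ... + λ_k) / Σ λ:
  k = 1: 52/72 = 0.7222
  k = 2: (52 + 11)/72 = 63/72 = 0.875
  k = 3: (52 + 11 + 9)/72 = 72/72 = 1

Summary (fraction, with percent):

explained: PC1 0.7222 (72.22%), PC2 0.1528 (15.28%), PC3 0.125 (12.5%);  cumulative: 0.7222, 0.875, 1


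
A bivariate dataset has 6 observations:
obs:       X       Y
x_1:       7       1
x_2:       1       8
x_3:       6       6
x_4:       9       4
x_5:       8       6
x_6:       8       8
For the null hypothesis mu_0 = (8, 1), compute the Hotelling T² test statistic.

Step 1 — sample mean vector:
  mean(X) = (7 + 1 + 6 + 9 + 8 + 8) / 6 = 39/6 = 6.5
  mean(Y) = (1 + 8 + 6 + 4 + 6 + 8) / 6 = 33/6 = 5.5
  x̄ = (6.5, 5.5),  deviation x̄ - mu_0 = (6.5, 5.5) - (8, 1) = (-1.5, 4.5).

Step 2 — sample covariance matrix, S[i,j] = (1/(n-1)) · Σ_k (x_{k,i} - mean_i) · (x_{k,j} - mean_j), divisor n-1 = 5:
  S[X,X] = ((0.5)·(0.5) + (-5.5)·(-5.5) + (-0.5)·(-0.5) + (2.5)·(2.5) + (1.5)·(1.5) + (1.5)·(1.5)) / 5 = 41.5/5 = 8.3
  S[X,Y] = ((0.5)·(-4.5) + (-5.5)·(2.5) + (-0.5)·(0.5) + (2.5)·(-1.5) + (1.5)·(0.5) + (1.5)·(2.5)) / 5 = -15.5/5 = -3.1
  S[Y,Y] = ((-4.5)·(-4.5) + (2.5)·(2.5) + (0.5)·(0.5) + (-1.5)·(-1.5) + (0.5)·(0.5) + (2.5)·(2.5)) / 5 = 35.5/5 = 7.1
  S = [[8.3, -3.1],
 [-3.1, 7.1]].

Step 3 — invert S. det(S) = 8.3·7.1 - (-3.1)² = 49.32.
  S^{-1} = (1/det) · [[d, -b], [-b, a]] = [[0.144, 0.0629],
 [0.0629, 0.1683]].

Step 4 — quadratic form (x̄ - mu_0)^T · S^{-1} · (x̄ - mu_0):
  S^{-1} · (x̄ - mu_0) = (0.0669, 0.663),
  (x̄ - mu_0)^T · [...] = (-1.5)·(0.0669) + (4.5)·(0.663) = 2.8832.

Step 5 — scale by n: T² = 6 · 2.8832 = 17.2993.

T² ≈ 17.2993


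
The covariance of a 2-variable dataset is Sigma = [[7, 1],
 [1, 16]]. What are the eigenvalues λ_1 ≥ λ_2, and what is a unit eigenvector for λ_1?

Step 1 — characteristic polynomial of 2×2 Sigma:
  det(Sigma - λI) = λ² - trace · λ + det = 0.
  trace = 7 + 16 = 23, det = 7·16 - (1)² = 111.
Step 2 — discriminant:
  Δ = trace² - 4·det = 529 - 444 = 85.
Step 3 — eigenvalues:
  λ = (trace ± √Δ)/2 = (23 ± 9.2195)/2,
  λ_1 = 16.1098,  λ_2 = 6.8902.

Step 4 — unit eigenvector for λ_1: solve (Sigma - λ_1 I)v = 0. First row:
  (7 - 16.1098)·v_x + (1)·v_y = 0, i.e. (-9.1098)·v_x + (1)·v_y = 0,
  so v ∝ (b, λ_1 - a) = (1, 9.1098) = u.
  ||u|| = √((1)² + (9.1098)²) = √(83.988) ≈ 9.1645,
  v_1 = u/||u|| ≈ (0.1091, 0.994) (||v_1|| = 1).

λ_1 = 16.1098,  λ_2 = 6.8902;  v_1 ≈ (0.1091, 0.994)


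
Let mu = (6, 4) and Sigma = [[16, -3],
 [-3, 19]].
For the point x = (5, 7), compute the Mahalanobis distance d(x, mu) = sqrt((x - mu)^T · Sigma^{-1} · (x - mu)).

Step 1 — centre the observation: (x - mu) = (-1, 3).

Step 2 — invert Sigma. det(Sigma) = 16·19 - (-3)² = 295.
  Sigma^{-1} = (1/det) · [[d, -b], [-b, a]] = [[0.0644, 0.0102],
 [0.0102, 0.0542]].

Step 3 — form the quadratic (x - mu)^T · Sigma^{-1} · (x - mu):
  Sigma^{-1} · (x - mu) = (-0.0339, 0.1525).
  (x - mu)^T · [Sigma^{-1} · (x - mu)] = (-1)·(-0.0339) + (3)·(0.1525) = 0.4915.

Step 4 — take square root: d = √(0.4915) ≈ 0.7011.

d(x, mu) = √(0.4915) ≈ 0.7011


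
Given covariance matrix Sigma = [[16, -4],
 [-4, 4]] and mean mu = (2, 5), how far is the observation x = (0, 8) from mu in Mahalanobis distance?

Step 1 — centre the observation: (x - mu) = (-2, 3).

Step 2 — invert Sigma. det(Sigma) = 16·4 - (-4)² = 48.
  Sigma^{-1} = (1/det) · [[d, -b], [-b, a]] = [[0.0833, 0.0833],
 [0.0833, 0.3333]].

Step 3 — form the quadratic (x - mu)^T · Sigma^{-1} · (x - mu):
  Sigma^{-1} · (x - mu) = (0.0833, 0.8333).
  (x - mu)^T · [Sigma^{-1} · (x - mu)] = (-2)·(0.0833) + (3)·(0.8333) = 2.3333.

Step 4 — take square root: d = √(2.3333) ≈ 1.5275.

d(x, mu) = √(2.3333) ≈ 1.5275


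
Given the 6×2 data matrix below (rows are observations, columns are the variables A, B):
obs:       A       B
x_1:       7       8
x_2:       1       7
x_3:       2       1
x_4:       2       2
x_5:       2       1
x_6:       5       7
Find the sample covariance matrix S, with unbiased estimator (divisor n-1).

Step 1 — column means:
  mean(A) = (7 + 1 + 2 + 2 + 2 + 5) / 6 = 19/6 = 3.1667
  mean(B) = (8 + 7 + 1 + 2 + 1 + 7) / 6 = 26/6 = 4.3333

Step 2 — sample covariance S[i,j] = (1/(n-1)) · Σ_k (x_{k,i} - mean_i) · (x_{k,j} - mean_j), with n-1 = 5.
  S[A,A] = ((3.8333)·(3.8333) + (-2.1667)·(-2.1667) + (-1.1667)·(-1.1667) + (-1.1667)·(-1.1667) + (-1.1667)·(-1.1667) + (1.8333)·(1.8333)) / 5 = 26.8333/5 = 5.3667
  S[A,B] = ((3.8333)·(3.6667) + (-2.1667)·(2.6667) + (-1.1667)·(-3.3333) + (-1.1667)·(-2.3333) + (-1.1667)·(-3.3333) + (1.8333)·(2.6667)) / 5 = 23.6667/5 = 4.7333
  S[B,B] = ((3.6667)·(3.6667) + (2.6667)·(2.6667) + (-3.3333)·(-3.3333) + (-2.3333)·(-2.3333) + (-3.3333)·(-3.3333) + (2.6667)·(2.6667)) / 5 = 55.3333/5 = 11.0667

S is symmetric (S[j,i] = S[i,j]). Assembling:

S = [[5.3667, 4.7333],
 [4.7333, 11.0667]]


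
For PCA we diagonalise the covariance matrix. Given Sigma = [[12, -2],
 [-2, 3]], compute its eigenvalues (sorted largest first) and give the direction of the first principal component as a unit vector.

Step 1 — characteristic polynomial of 2×2 Sigma:
  det(Sigma - λI) = λ² - trace · λ + det = 0.
  trace = 12 + 3 = 15, det = 12·3 - (-2)² = 32.
Step 2 — discriminant:
  Δ = trace² - 4·det = 225 - 128 = 97.
Step 3 — eigenvalues:
  λ = (trace ± √Δ)/2 = (15 ± 9.8489)/2,
  λ_1 = 12.4244,  λ_2 = 2.5756.

Step 4 — unit eigenvector for λ_1: solve (Sigma - λ_1 I)v = 0. First row:
  (12 - 12.4244)·v_x + (-2)·v_y = 0, i.e. (-0.4244)·v_x + (-2)·v_y = 0,
  so v ∝ (b, λ_1 - a) = (-2, 0.4244); multiply by -1 so the first entry is positive: u = (2, -0.4244).
  ||u|| = √((2)² + (-0.4244)²) = √(4.1801) ≈ 2.0445,
  v_1 = u/||u|| ≈ (0.9782, -0.2076) (||v_1|| = 1).

λ_1 = 12.4244,  λ_2 = 2.5756;  v_1 ≈ (0.9782, -0.2076)


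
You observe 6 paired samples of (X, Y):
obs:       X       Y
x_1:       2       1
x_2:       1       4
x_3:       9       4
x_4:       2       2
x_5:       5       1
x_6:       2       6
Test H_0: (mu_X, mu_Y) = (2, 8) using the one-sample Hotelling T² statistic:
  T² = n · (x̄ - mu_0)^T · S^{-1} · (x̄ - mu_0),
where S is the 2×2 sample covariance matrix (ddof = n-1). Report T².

Step 1 — sample mean vector:
  mean(X) = (2 + 1 + 9 + 2 + 5 + 2) / 6 = 21/6 = 3.5
  mean(Y) = (1 + 4 + 4 + 2 + 1 + 6) / 6 = 18/6 = 3
  x̄ = (3.5, 3),  deviation x̄ - mu_0 = (3.5, 3) - (2, 8) = (1.5, -5).

Step 2 — sample covariance matrix, S[i,j] = (1/(n-1)) · Σ_k (x_{k,i} - mean_i) · (x_{k,j} - mean_j), divisor n-1 = 5:
  S[X,X] = ((-1.5)·(-1.5) + (-2.5)·(-2.5) + (5.5)·(5.5) + (-1.5)·(-1.5) + (1.5)·(1.5) + (-1.5)·(-1.5)) / 5 = 45.5/5 = 9.1
  S[X,Y] = ((-1.5)·(-2) + (-2.5)·(1) + (5.5)·(1) + (-1.5)·(-1) + (1.5)·(-2) + (-1.5)·(3)) / 5 = 0/5 = 0
  S[Y,Y] = ((-2)·(-2) + (1)·(1) + (1)·(1) + (-1)·(-1) + (-2)·(-2) + (3)·(3)) / 5 = 20/5 = 4
  S = [[9.1, 0],
 [0, 4]].

Step 3 — invert S. det(S) = 9.1·4 - (0)² = 36.4.
  S^{-1} = (1/det) · [[d, -b], [-b, a]] = [[0.1099, 0],
 [0, 0.25]].

Step 4 — quadratic form (x̄ - mu_0)^T · S^{-1} · (x̄ - mu_0):
  S^{-1} · (x̄ - mu_0) = (0.1648, -1.25),
  (x̄ - mu_0)^T · [...] = (1.5)·(0.1648) + (-5)·(-1.25) = 6.4973.

Step 5 — scale by n: T² = 6 · 6.4973 = 38.9835.

T² ≈ 38.9835


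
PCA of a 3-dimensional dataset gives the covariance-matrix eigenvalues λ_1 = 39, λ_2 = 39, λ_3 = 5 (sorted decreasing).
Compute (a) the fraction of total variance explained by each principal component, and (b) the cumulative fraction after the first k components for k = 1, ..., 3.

Step 1 — total variance = trace(Sigma) = Σ λ_i = 39 + 39 + 5 = 83.

Step 2 — fraction explained by component i = λ_i / Σ λ:
  PC1: 39/83 = 0.4699
  PC2: 39/83 = 0.4699
  PC3: 5/83 = 0.0602

Step 3 — cumulative fraction after k components = (λ_1 + ... + λ_k) / Σ λ:
  k = 1: 39/83 = 0.4699
  k = 2: (39 + 39)/83 = 78/83 = 0.9398
  k = 3: (39 + 39 + 5)/83 = 83/83 = 1

Summary (fraction, with percent):

explained: PC1 0.4699 (46.99%), PC2 0.4699 (46.99%), PC3 0.0602 (6.02%);  cumulative: 0.4699, 0.9398, 1


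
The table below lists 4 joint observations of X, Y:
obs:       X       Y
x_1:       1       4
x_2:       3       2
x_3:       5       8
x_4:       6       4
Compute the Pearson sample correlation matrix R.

Step 1 — column means:
  mean(X) = (1 + 3 + 5 + 6) / 4 = 15/4 = 3.75
  mean(Y) = (4 + 2 + 8 + 4) / 4 = 18/4 = 4.5

Step 2 — sample variances and covariances s[i,j] = (1/(n-1)) · Σ_k (x_{k,i} - mean_i) · (x_{k,j} - mean_j), with n-1 = 3:
  s[X,X] = ((-2.75)·(-2.75) + (-0.75)·(-0.75) + (1.25)·(1.25) + (2.25)·(2.25)) / 3 = 14.75/3 = 4.9167
  s[X,Y] = ((-2.75)·(-0.5) + (-0.75)·(-2.5) + (1.25)·(3.5) + (2.25)·(-0.5)) / 3 = 6.5/3 = 2.1667
  s[Y,Y] = ((-0.5)·(-0.5) + (-2.5)·(-2.5) + (3.5)·(3.5) + (-0.5)·(-0.5)) / 3 = 19/3 = 6.3333
  Sample standard deviations s_i = √(s[i,i]):
  s(X) = √(4.9167) = 2.2174
  s(Y) = √(6.3333) = 2.5166

Step 3 — r_{ij} = s_{ij} / (s_i · s_j):
  r[X,X] = 1 (diagonal).
  r[X,Y] = 2.1667 / (2.2174 · 2.5166) = 2.1667 / 5.5802 = 0.3883
  r[Y,Y] = 1 (diagonal).

R is symmetric with unit diagonal. Assembling:

R = [[1, 0.3883],
 [0.3883, 1]]


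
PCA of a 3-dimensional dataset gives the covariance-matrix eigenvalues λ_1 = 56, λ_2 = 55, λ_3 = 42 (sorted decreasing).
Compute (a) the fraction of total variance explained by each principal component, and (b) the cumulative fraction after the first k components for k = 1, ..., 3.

Step 1 — total variance = trace(Sigma) = Σ λ_i = 56 + 55 + 42 = 153.

Step 2 — fraction explained by component i = λ_i / Σ λ:
  PC1: 56/153 = 0.366
  PC2: 55/153 = 0.3595
  PC3: 42/153 = 0.2745

Step 3 — cumulative fraction after k components = (λ_1 + ... + λ_k) / Σ λ:
  k = 1: 56/153 = 0.366
  k = 2: (56 + 55)/153 = 111/153 = 0.7255
  k = 3: (56 + 55 + 42)/153 = 153/153 = 1

Summary (fraction, with percent):

explained: PC1 0.366 (36.6%), PC2 0.3595 (35.95%), PC3 0.2745 (27.45%);  cumulative: 0.366, 0.7255, 1


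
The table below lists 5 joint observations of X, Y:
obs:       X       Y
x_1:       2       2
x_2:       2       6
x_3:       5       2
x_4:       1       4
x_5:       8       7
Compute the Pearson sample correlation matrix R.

Step 1 — column means:
  mean(X) = (2 + 2 + 5 + 1 + 8) / 5 = 18/5 = 3.6
  mean(Y) = (2 + 6 + 2 + 4 + 7) / 5 = 21/5 = 4.2

Step 2 — sample variances and covariances s[i,j] = (1/(n-1)) · Σ_k (x_{k,i} - mean_i) · (x_{k,j} - mean_j), with n-1 = 4:
  s[X,X] = ((-1.6)·(-1.6) + (-1.6)·(-1.6) + (1.4)·(1.4) + (-2.6)·(-2.6) + (4.4)·(4.4)) / 4 = 33.2/4 = 8.3
  s[X,Y] = ((-1.6)·(-2.2) + (-1.6)·(1.8) + (1.4)·(-2.2) + (-2.6)·(-0.2) + (4.4)·(2.8)) / 4 = 10.4/4 = 2.6
  s[Y,Y] = ((-2.2)·(-2.2) + (1.8)·(1.8) + (-2.2)·(-2.2) + (-0.2)·(-0.2) + (2.8)·(2.8)) / 4 = 20.8/4 = 5.2
  Sample standard deviations s_i = √(s[i,i]):
  s(X) = √(8.3) = 2.881
  s(Y) = √(5.2) = 2.2804

Step 3 — r_{ij} = s_{ij} / (s_i · s_j):
  r[X,X] = 1 (diagonal).
  r[X,Y] = 2.6 / (2.881 · 2.2804) = 2.6 / 6.5696 = 0.3958
  r[Y,Y] = 1 (diagonal).

R is symmetric with unit diagonal. Assembling:

R = [[1, 0.3958],
 [0.3958, 1]]


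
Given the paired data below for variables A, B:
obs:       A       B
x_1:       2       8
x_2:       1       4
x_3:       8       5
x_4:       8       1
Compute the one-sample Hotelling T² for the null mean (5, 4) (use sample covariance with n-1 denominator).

Step 1 — sample mean vector:
  mean(A) = (2 + 1 + 8 + 8) / 4 = 19/4 = 4.75
  mean(B) = (8 + 4 + 5 + 1) / 4 = 18/4 = 4.5
  x̄ = (4.75, 4.5),  deviation x̄ - mu_0 = (4.75, 4.5) - (5, 4) = (-0.25, 0.5).

Step 2 — sample covariance matrix, S[i,j] = (1/(n-1)) · Σ_k (x_{k,i} - mean_i) · (x_{k,j} - mean_j), divisor n-1 = 3:
  S[A,A] = ((-2.75)·(-2.75) + (-3.75)·(-3.75) + (3.25)·(3.25) + (3.25)·(3.25)) / 3 = 42.75/3 = 14.25
  S[A,B] = ((-2.75)·(3.5) + (-3.75)·(-0.5) + (3.25)·(0.5) + (3.25)·(-3.5)) / 3 = -17.5/3 = -5.8333
  S[B,B] = ((3.5)·(3.5) + (-0.5)·(-0.5) + (0.5)·(0.5) + (-3.5)·(-3.5)) / 3 = 25/3 = 8.3333
  S = [[14.25, -5.8333],
 [-5.8333, 8.3333]].

Step 3 — invert S. det(S) = 14.25·8.3333 - (-5.8333)² = 84.7222.
  S^{-1} = (1/det) · [[d, -b], [-b, a]] = [[0.0984, 0.0689],
 [0.0689, 0.1682]].

Step 4 — quadratic form (x̄ - mu_0)^T · S^{-1} · (x̄ - mu_0):
  S^{-1} · (x̄ - mu_0) = (0.0098, 0.0669),
  (x̄ - mu_0)^T · [...] = (-0.25)·(0.0098) + (0.5)·(0.0669) = 0.031.

Step 5 — scale by n: T² = 4 · 0.031 = 0.1239.

T² ≈ 0.1239


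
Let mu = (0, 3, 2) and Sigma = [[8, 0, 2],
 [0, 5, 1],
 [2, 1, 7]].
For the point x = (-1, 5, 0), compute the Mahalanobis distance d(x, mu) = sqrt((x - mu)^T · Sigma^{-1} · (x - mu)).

Step 1 — centre the observation: (x - mu) = (-1, 2, -2).

Step 2 — invert Sigma (cofactor / det for 3×3, or solve directly):
  Sigma^{-1} = [[0.1349, 0.0079, -0.0397],
 [0.0079, 0.2063, -0.0317],
 [-0.0397, -0.0317, 0.1587]].

Step 3 — form the quadratic (x - mu)^T · Sigma^{-1} · (x - mu):
  Sigma^{-1} · (x - mu) = (-0.0397, 0.4683, -0.3413).
  (x - mu)^T · [Sigma^{-1} · (x - mu)] = (-1)·(-0.0397) + (2)·(0.4683) + (-2)·(-0.3413) = 1.6587.

Step 4 — take square root: d = √(1.6587) ≈ 1.2879.

d(x, mu) = √(1.6587) ≈ 1.2879


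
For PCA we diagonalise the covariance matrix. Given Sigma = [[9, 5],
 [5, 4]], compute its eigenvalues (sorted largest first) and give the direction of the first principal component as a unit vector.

Step 1 — characteristic polynomial of 2×2 Sigma:
  det(Sigma - λI) = λ² - trace · λ + det = 0.
  trace = 9 + 4 = 13, det = 9·4 - (5)² = 11.
Step 2 — discriminant:
  Δ = trace² - 4·det = 169 - 44 = 125.
Step 3 — eigenvalues:
  λ = (trace ± √Δ)/2 = (13 ± 11.1803)/2,
  λ_1 = 12.0902,  λ_2 = 0.9098.

Step 4 — unit eigenvector for λ_1: solve (Sigma - λ_1 I)v = 0. First row:
  (9 - 12.0902)·v_x + (5)·v_y = 0, i.e. (-3.0902)·v_x + (5)·v_y = 0,
  so v ∝ (b, λ_1 - a) = (5, 3.0902) = u.
  ||u|| = √((5)² + (3.0902)²) = √(34.5492) ≈ 5.8779,
  v_1 = u/||u|| ≈ (0.8507, 0.5257) (||v_1|| = 1).

λ_1 = 12.0902,  λ_2 = 0.9098;  v_1 ≈ (0.8507, 0.5257)


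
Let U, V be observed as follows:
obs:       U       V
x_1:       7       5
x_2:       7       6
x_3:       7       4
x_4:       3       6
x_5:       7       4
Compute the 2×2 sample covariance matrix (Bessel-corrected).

Step 1 — column means:
  mean(U) = (7 + 7 + 7 + 3 + 7) / 5 = 31/5 = 6.2
  mean(V) = (5 + 6 + 4 + 6 + 4) / 5 = 25/5 = 5

Step 2 — sample covariance S[i,j] = (1/(n-1)) · Σ_k (x_{k,i} - mean_i) · (x_{k,j} - mean_j), with n-1 = 4.
  S[U,U] = ((0.8)·(0.8) + (0.8)·(0.8) + (0.8)·(0.8) + (-3.2)·(-3.2) + (0.8)·(0.8)) / 4 = 12.8/4 = 3.2
  S[U,V] = ((0.8)·(0) + (0.8)·(1) + (0.8)·(-1) + (-3.2)·(1) + (0.8)·(-1)) / 4 = -4/4 = -1
  S[V,V] = ((0)·(0) + (1)·(1) + (-1)·(-1) + (1)·(1) + (-1)·(-1)) / 4 = 4/4 = 1

S is symmetric (S[j,i] = S[i,j]). Assembling:

S = [[3.2, -1],
 [-1, 1]]


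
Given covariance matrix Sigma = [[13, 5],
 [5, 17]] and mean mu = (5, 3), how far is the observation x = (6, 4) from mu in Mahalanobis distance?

Step 1 — centre the observation: (x - mu) = (1, 1).

Step 2 — invert Sigma. det(Sigma) = 13·17 - (5)² = 196.
  Sigma^{-1} = (1/det) · [[d, -b], [-b, a]] = [[0.0867, -0.0255],
 [-0.0255, 0.0663]].

Step 3 — form the quadratic (x - mu)^T · Sigma^{-1} · (x - mu):
  Sigma^{-1} · (x - mu) = (0.0612, 0.0408).
  (x - mu)^T · [Sigma^{-1} · (x - mu)] = (1)·(0.0612) + (1)·(0.0408) = 0.102.

Step 4 — take square root: d = √(0.102) ≈ 0.3194.

d(x, mu) = √(0.102) ≈ 0.3194


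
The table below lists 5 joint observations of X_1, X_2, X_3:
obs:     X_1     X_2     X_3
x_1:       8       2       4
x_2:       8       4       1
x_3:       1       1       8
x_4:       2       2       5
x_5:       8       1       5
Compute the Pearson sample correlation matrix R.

Step 1 — column means:
  mean(X_1) = (8 + 8 + 1 + 2 + 8) / 5 = 27/5 = 5.4
  mean(X_2) = (2 + 4 + 1 + 2 + 1) / 5 = 10/5 = 2
  mean(X_3) = (4 + 1 + 8 + 5 + 5) / 5 = 23/5 = 4.6

Step 2 — sample variances and covariances s[i,j] = (1/(n-1)) · Σ_k (x_{k,i} - mean_i) · (x_{k,j} - mean_j), with n-1 = 4:
  s[X_1,X_1] = ((2.6)·(2.6) + (2.6)·(2.6) + (-4.4)·(-4.4) + (-3.4)·(-3.4) + (2.6)·(2.6)) / 4 = 51.2/4 = 12.8
  s[X_1,X_2] = ((2.6)·(0) + (2.6)·(2) + (-4.4)·(-1) + (-3.4)·(0) + (2.6)·(-1)) / 4 = 7/4 = 1.75
  s[X_1,X_3] = ((2.6)·(-0.6) + (2.6)·(-3.6) + (-4.4)·(3.4) + (-3.4)·(0.4) + (2.6)·(0.4)) / 4 = -26.2/4 = -6.55
  s[X_2,X_2] = ((0)·(0) + (2)·(2) + (-1)·(-1) + (0)·(0) + (-1)·(-1)) / 4 = 6/4 = 1.5
  s[X_2,X_3] = ((0)·(-0.6) + (2)·(-3.6) + (-1)·(3.4) + (0)·(0.4) + (-1)·(0.4)) / 4 = -11/4 = -2.75
  s[X_3,X_3] = ((-0.6)·(-0.6) + (-3.6)·(-3.6) + (3.4)·(3.4) + (0.4)·(0.4) + (0.4)·(0.4)) / 4 = 25.2/4 = 6.3
  Sample standard deviations s_i = √(s[i,i]):
  s(X_1) = √(12.8) = 3.5777
  s(X_2) = √(1.5) = 1.2247
  s(X_3) = √(6.3) = 2.51

Step 3 — r_{ij} = s_{ij} / (s_i · s_j):
  r[X_1,X_1] = 1 (diagonal).
  r[X_1,X_2] = 1.75 / (3.5777 · 1.2247) = 1.75 / 4.3818 = 0.3994
  r[X_1,X_3] = -6.55 / (3.5777 · 2.51) = -6.55 / 8.98 = -0.7294
  r[X_2,X_2] = 1 (diagonal).
  r[X_2,X_3] = -2.75 / (1.2247 · 2.51) = -2.75 / 3.0741 = -0.8946
  r[X_3,X_3] = 1 (diagonal).

R is symmetric with unit diagonal. Assembling:

R = [[1, 0.3994, -0.7294],
 [0.3994, 1, -0.8946],
 [-0.7294, -0.8946, 1]]


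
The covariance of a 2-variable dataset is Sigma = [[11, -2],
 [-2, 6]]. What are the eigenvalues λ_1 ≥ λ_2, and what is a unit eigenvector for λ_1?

Step 1 — characteristic polynomial of 2×2 Sigma:
  det(Sigma - λI) = λ² - trace · λ + det = 0.
  trace = 11 + 6 = 17, det = 11·6 - (-2)² = 62.
Step 2 — discriminant:
  Δ = trace² - 4·det = 289 - 248 = 41.
Step 3 — eigenvalues:
  λ = (trace ± √Δ)/2 = (17 ± 6.4031)/2,
  λ_1 = 11.7016,  λ_2 = 5.2984.

Step 4 — unit eigenvector for λ_1: solve (Sigma - λ_1 I)v = 0. First row:
  (11 - 11.7016)·v_x + (-2)·v_y = 0, i.e. (-0.7016)·v_x + (-2)·v_y = 0,
  so v ∝ (b, λ_1 - a) = (-2, 0.7016); multiply by -1 so the first entry is positive: u = (2, -0.7016).
  ||u|| = √((2)² + (-0.7016)²) = √(4.4922) ≈ 2.1195,
  v_1 = u/||u|| ≈ (0.9436, -0.331) (||v_1|| = 1).

λ_1 = 11.7016,  λ_2 = 5.2984;  v_1 ≈ (0.9436, -0.331)


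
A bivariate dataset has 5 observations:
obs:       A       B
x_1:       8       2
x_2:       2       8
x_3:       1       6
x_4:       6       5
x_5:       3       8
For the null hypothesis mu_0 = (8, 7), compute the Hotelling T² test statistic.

Step 1 — sample mean vector:
  mean(A) = (8 + 2 + 1 + 6 + 3) / 5 = 20/5 = 4
  mean(B) = (2 + 8 + 6 + 5 + 8) / 5 = 29/5 = 5.8
  x̄ = (4, 5.8),  deviation x̄ - mu_0 = (4, 5.8) - (8, 7) = (-4, -1.2).

Step 2 — sample covariance matrix, S[i,j] = (1/(n-1)) · Σ_k (x_{k,i} - mean_i) · (x_{k,j} - mean_j), divisor n-1 = 4:
  S[A,A] = ((4)·(4) + (-2)·(-2) + (-3)·(-3) + (2)·(2) + (-1)·(-1)) / 4 = 34/4 = 8.5
  S[A,B] = ((4)·(-3.8) + (-2)·(2.2) + (-3)·(0.2) + (2)·(-0.8) + (-1)·(2.2)) / 4 = -24/4 = -6
  S[B,B] = ((-3.8)·(-3.8) + (2.2)·(2.2) + (0.2)·(0.2) + (-0.8)·(-0.8) + (2.2)·(2.2)) / 4 = 24.8/4 = 6.2
  S = [[8.5, -6],
 [-6, 6.2]].

Step 3 — invert S. det(S) = 8.5·6.2 - (-6)² = 16.7.
  S^{-1} = (1/det) · [[d, -b], [-b, a]] = [[0.3713, 0.3593],
 [0.3593, 0.509]].

Step 4 — quadratic form (x̄ - mu_0)^T · S^{-1} · (x̄ - mu_0):
  S^{-1} · (x̄ - mu_0) = (-1.9162, -2.0479),
  (x̄ - mu_0)^T · [...] = (-4)·(-1.9162) + (-1.2)·(-2.0479) = 10.1222.

Step 5 — scale by n: T² = 5 · 10.1222 = 50.6108.

T² ≈ 50.6108


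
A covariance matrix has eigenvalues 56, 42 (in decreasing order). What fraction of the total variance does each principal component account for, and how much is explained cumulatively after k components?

Step 1 — total variance = trace(Sigma) = Σ λ_i = 56 + 42 = 98.

Step 2 — fraction explained by component i = λ_i / Σ λ:
  PC1: 56/98 = 0.5714
  PC2: 42/98 = 0.4286

Step 3 — cumulative fraction after k components = (λ_1 + ... + λ_k) / Σ λ:
  k = 1: 56/98 = 0.5714
  k = 2: (56 + 42)/98 = 98/98 = 1

Summary (fraction, with percent):

explained: PC1 0.5714 (57.14%), PC2 0.4286 (42.86%);  cumulative: 0.5714, 1


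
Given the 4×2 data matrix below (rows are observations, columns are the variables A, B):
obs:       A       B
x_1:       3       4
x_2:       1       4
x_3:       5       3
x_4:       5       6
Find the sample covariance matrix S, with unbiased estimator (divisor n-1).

Step 1 — column means:
  mean(A) = (3 + 1 + 5 + 5) / 4 = 14/4 = 3.5
  mean(B) = (4 + 4 + 3 + 6) / 4 = 17/4 = 4.25

Step 2 — sample covariance S[i,j] = (1/(n-1)) · Σ_k (x_{k,i} - mean_i) · (x_{k,j} - mean_j), with n-1 = 3.
  S[A,A] = ((-0.5)·(-0.5) + (-2.5)·(-2.5) + (1.5)·(1.5) + (1.5)·(1.5)) / 3 = 11/3 = 3.6667
  S[A,B] = ((-0.5)·(-0.25) + (-2.5)·(-0.25) + (1.5)·(-1.25) + (1.5)·(1.75)) / 3 = 1.5/3 = 0.5
  S[B,B] = ((-0.25)·(-0.25) + (-0.25)·(-0.25) + (-1.25)·(-1.25) + (1.75)·(1.75)) / 3 = 4.75/3 = 1.5833

S is symmetric (S[j,i] = S[i,j]). Assembling:

S = [[3.6667, 0.5],
 [0.5, 1.5833]]


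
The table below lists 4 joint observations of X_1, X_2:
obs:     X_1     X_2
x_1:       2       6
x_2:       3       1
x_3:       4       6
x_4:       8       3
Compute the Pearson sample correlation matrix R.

Step 1 — column means:
  mean(X_1) = (2 + 3 + 4 + 8) / 4 = 17/4 = 4.25
  mean(X_2) = (6 + 1 + 6 + 3) / 4 = 16/4 = 4

Step 2 — sample variances and covariances s[i,j] = (1/(n-1)) · Σ_k (x_{k,i} - mean_i) · (x_{k,j} - mean_j), with n-1 = 3:
  s[X_1,X_1] = ((-2.25)·(-2.25) + (-1.25)·(-1.25) + (-0.25)·(-0.25) + (3.75)·(3.75)) / 3 = 20.75/3 = 6.9167
  s[X_1,X_2] = ((-2.25)·(2) + (-1.25)·(-3) + (-0.25)·(2) + (3.75)·(-1)) / 3 = -5/3 = -1.6667
  s[X_2,X_2] = ((2)·(2) + (-3)·(-3) + (2)·(2) + (-1)·(-1)) / 3 = 18/3 = 6
  Sample standard deviations s_i = √(s[i,i]):
  s(X_1) = √(6.9167) = 2.63
  s(X_2) = √(6) = 2.4495

Step 3 — r_{ij} = s_{ij} / (s_i · s_j):
  r[X_1,X_1] = 1 (diagonal).
  r[X_1,X_2] = -1.6667 / (2.63 · 2.4495) = -1.6667 / 6.442 = -0.2587
  r[X_2,X_2] = 1 (diagonal).

R is symmetric with unit diagonal. Assembling:

R = [[1, -0.2587],
 [-0.2587, 1]]
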